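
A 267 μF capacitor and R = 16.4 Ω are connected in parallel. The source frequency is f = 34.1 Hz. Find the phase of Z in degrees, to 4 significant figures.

-43.17°

ω = 2πf = 214.3 rad/s
X_C = 1/(ωC) = 17.48 Ω
Parallel: admittances add. Y = 1/R + jωC
Y = (0.06098 + j0.05721) S
|Y| = 0.08361 S → |Z| = 1/|Y| = 11.96 Ω, ∠Z = −∠Y = -43.17°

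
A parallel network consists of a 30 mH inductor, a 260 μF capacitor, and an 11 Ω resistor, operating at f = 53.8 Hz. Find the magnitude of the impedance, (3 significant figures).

ω = 2πf = 338.0 rad/s
X_L = ωL = 10.1 Ω
X_C = 1/(ωC) = 11.4 Ω
Parallel: admittances add. Y = 1/R + 1/(jωL) + jωC
Y = (0.0909 − j0.0107) S
|Y| = 0.0915 S → |Z| = 1/|Y| = 10.9 Ω, ∠Z = −∠Y = 6.73°

10.9 Ω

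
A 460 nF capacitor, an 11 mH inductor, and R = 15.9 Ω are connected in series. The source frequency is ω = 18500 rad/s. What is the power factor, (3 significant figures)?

0.182

X_L = ωL = 204 Ω
X_C = 1/(ωC) = 118 Ω
Net reactance X = X_L − X_C = 86.0 Ω
Z = 15.9 + j86.0 Ω
|Z| = √(15.9² + 86.0²) = 87.4 Ω
∠Z = arctan(86.0/15.9) = 79.5°
cos φ = cos(79.5°) = 0.182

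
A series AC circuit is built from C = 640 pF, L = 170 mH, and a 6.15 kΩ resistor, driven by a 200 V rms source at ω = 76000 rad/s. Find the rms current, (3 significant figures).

X_L = ωL = 12900 Ω
X_C = 1/(ωC) = 20600 Ω
Net reactance X = X_L − X_C = -7640 Ω
Z = 6150 − j7640 Ω
|Z| = √(6150² + 7640²) = 9810 Ω
I = V/|Z| = 200/9810 = 20.4 mA

20.4 mA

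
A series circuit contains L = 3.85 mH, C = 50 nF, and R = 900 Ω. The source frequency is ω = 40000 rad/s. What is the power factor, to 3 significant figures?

X_L = ωL = 154 Ω
X_C = 1/(ωC) = 500 Ω
Net reactance X = X_L − X_C = -346 Ω
Z = 900 − j346 Ω
|Z| = √(900² + 346²) = 964 Ω
∠Z = arctan(-346/900) = -21.0°
cos φ = cos(-21.0°) = 0.933

0.933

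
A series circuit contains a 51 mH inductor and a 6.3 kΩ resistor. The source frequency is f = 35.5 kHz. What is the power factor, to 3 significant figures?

0.484

ω = 2πf = 223100 rad/s
X_L = ωL = 11400 Ω
Z = 6300 + j11400 Ω
|Z| = √(6300² + 11400²) = 13000 Ω
∠Z = arctan(11400/6300) = 61.0°
cos φ = cos(61.0°) = 0.484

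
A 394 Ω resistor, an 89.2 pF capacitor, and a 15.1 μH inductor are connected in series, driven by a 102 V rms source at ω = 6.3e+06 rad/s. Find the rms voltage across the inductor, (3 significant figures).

X_L = ωL = 95.1 Ω
X_C = 1/(ωC) = 1780 Ω
Net reactance X = X_L − X_C = -1680 Ω
Z = 394 − j1680 Ω
|Z| = √(394² + 1680²) = 1730 Ω
I = V/|Z| = 59.0 mA
V_L = I·|Z_L| = 0.0590 × 95.1 = 5.61 V

5.61 V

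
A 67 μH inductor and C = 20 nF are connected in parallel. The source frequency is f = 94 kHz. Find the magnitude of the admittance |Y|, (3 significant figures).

13.5 mS

ω = 2πf = 590600 rad/s
X_L = ωL = 39.6 Ω
X_C = 1/(ωC) = 84.7 Ω
Parallel: admittances add. Y = 1/(jωL) + jωC
Y = (0 − j0.0135) S
|Y| = 0.0135 S → |Z| = 1/|Y| = 74.3 Ω, ∠Z = −∠Y = 90.0°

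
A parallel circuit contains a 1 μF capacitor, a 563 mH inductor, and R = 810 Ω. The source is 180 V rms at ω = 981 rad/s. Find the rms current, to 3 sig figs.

X_L = ωL = 552 Ω
X_C = 1/(ωC) = 1020 Ω
Parallel: admittances add. Y = 1/R + 1/(jωL) + jωC
Y = (0.00123 − j0.000830) S
|Y| = 0.00149 S → |Z| = 1/|Y| = 672 Ω, ∠Z = −∠Y = 33.9°
I = V/|Z| = 180/672 = 268 mA

268 mA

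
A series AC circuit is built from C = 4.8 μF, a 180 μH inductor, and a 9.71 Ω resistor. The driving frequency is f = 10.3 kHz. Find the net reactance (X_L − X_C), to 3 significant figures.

ω = 2πf = 64720 rad/s
X_L = ωL = 11.6 Ω
X_C = 1/(ωC) = 3.22 Ω
X = 11.6 − 3.22 = 8.43 Ω

8.43 Ω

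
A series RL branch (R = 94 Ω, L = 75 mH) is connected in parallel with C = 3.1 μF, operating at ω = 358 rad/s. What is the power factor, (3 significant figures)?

X_L = ωL = 26.8 Ω
X_C = 1/(ωC) = 901 Ω
Branch 1 (R+jX_L): Z₁ = 94.0 + j26.8 Ω, |Z₁| = 97.8 Ω
Branch 2 (−jX_C): Z₂ = −j901 Ω
Parallel: Z = Z₁Z₂/(Z₁+Z₂), |Z| = 100 Ω, ∠Z = 9.80°
cos φ = cos(9.80°) = 0.985

0.985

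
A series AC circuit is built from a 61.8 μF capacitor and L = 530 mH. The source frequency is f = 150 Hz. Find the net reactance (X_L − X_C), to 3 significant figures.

ω = 2πf = 942.5 rad/s
X_L = ωL = 500 Ω
X_C = 1/(ωC) = 17.2 Ω
X = 500 − 17.2 = 482 Ω

482 Ω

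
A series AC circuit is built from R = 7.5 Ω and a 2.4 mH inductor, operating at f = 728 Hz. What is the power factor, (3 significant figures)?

0.564

ω = 2πf = 4574 rad/s
X_L = ωL = 11.0 Ω
Z = 7.50 + j11.0 Ω
|Z| = √(7.50² + 11.0²) = 13.3 Ω
∠Z = arctan(11.0/7.50) = 55.7°
cos φ = cos(55.7°) = 0.564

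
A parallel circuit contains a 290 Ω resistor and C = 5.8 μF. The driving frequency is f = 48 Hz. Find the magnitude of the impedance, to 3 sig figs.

259 Ω

ω = 2πf = 301.6 rad/s
X_C = 1/(ωC) = 572 Ω
Parallel: admittances add. Y = 1/R + jωC
Y = (0.00345 + j0.00175) S
|Y| = 0.00387 S → |Z| = 1/|Y| = 259 Ω, ∠Z = −∠Y = -26.9°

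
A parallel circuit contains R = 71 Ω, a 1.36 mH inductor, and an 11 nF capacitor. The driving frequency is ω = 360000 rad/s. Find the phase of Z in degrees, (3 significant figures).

X_L = ωL = 490 Ω
X_C = 1/(ωC) = 253 Ω
Parallel: admittances add. Y = 1/R + 1/(jωL) + jωC
Y = (0.0141 + j0.00192) S
|Y| = 0.0142 S → |Z| = 1/|Y| = 70.4 Ω, ∠Z = −∠Y = -7.75°

-7.75°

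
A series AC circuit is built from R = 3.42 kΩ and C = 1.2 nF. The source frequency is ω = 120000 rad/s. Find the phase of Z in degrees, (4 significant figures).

X_C = 1/(ωC) = 6944 Ω
Z = 3420 − j6944 Ω
|Z| = √(3420² + 6944²) = 7741 Ω
∠Z = arctan(-6944/3420) = -63.78°

-63.78°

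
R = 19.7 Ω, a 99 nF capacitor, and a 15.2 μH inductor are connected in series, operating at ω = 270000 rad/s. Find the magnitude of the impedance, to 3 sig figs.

38.7 Ω

X_L = ωL = 4.10 Ω
X_C = 1/(ωC) = 37.4 Ω
Net reactance X = X_L − X_C = -33.3 Ω
Z = 19.7 − j33.3 Ω
|Z| = √(19.7² + 33.3²) = 38.7 Ω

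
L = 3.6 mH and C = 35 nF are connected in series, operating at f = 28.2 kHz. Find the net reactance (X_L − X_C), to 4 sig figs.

ω = 2πf = 177200 rad/s
X_L = ωL = 637.9 Ω
X_C = 1/(ωC) = 161.3 Ω
X = 637.9 − 161.3 = 476.6 Ω

476.6 Ω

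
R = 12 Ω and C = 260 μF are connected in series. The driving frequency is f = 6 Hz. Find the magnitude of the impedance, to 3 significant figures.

ω = 2πf = 37.70 rad/s
X_C = 1/(ωC) = 102 Ω
Z = 12.0 − j102 Ω
|Z| = √(12.0² + 102²) = 103 Ω

103 Ω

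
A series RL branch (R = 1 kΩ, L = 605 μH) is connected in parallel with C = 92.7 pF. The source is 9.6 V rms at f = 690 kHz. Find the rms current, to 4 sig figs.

ω = 2πf = 4.335e+06 rad/s
X_L = ωL = 2623 Ω
X_C = 1/(ωC) = 2488 Ω
Branch 1 (R+jX_L): Z₁ = 1000 + j2623 Ω, |Z₁| = 2807 Ω
Branch 2 (−jX_C): Z₂ = −j2488 Ω
Parallel: Z = Z₁Z₂/(Z₁+Z₂), |Z| = 6922 Ω, ∠Z = -28.54°
I = V/|Z| = 9.6/6922 = 1.387 mA

1.387 mA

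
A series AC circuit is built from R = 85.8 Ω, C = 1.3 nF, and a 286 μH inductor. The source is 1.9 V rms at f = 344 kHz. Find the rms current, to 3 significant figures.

6.89 mA

ω = 2πf = 2.161e+06 rad/s
X_L = ωL = 618 Ω
X_C = 1/(ωC) = 356 Ω
Net reactance X = X_L − X_C = 262 Ω
Z = 85.8 + j262 Ω
|Z| = √(85.8² + 262²) = 276 Ω
I = V/|Z| = 1.9/276 = 6.89 mA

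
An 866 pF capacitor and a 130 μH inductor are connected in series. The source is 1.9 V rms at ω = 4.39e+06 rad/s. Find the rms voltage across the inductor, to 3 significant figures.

3.52 V

X_L = ωL = 571 Ω
X_C = 1/(ωC) = 263 Ω
Net reactance X = X_L − X_C = 308 Ω
Z = j308 Ω
|Z| = √(0² + 308²) = 308 Ω
I = V/|Z| = 6.18 mA
V_L = I·|Z_L| = 0.00618 × 571 = 3.52 V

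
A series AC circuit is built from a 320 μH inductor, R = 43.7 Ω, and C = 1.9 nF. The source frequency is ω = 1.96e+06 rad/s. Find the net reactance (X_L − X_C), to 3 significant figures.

359 Ω

X_L = ωL = 627 Ω
X_C = 1/(ωC) = 269 Ω
X = 627 − 269 = 359 Ω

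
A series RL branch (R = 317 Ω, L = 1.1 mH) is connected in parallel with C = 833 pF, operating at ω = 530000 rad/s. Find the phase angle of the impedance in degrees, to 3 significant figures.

X_L = ωL = 583 Ω
X_C = 1/(ωC) = 2270 Ω
Branch 1 (R+jX_L): Z₁ = 317 + j583 Ω, |Z₁| = 664 Ω
Branch 2 (−jX_C): Z₂ = −j2270 Ω
Parallel: Z = Z₁Z₂/(Z₁+Z₂), |Z| = 878 Ω, ∠Z = 50.8°

50.8°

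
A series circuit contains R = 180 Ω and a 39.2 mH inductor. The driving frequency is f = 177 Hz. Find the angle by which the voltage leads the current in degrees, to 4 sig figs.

13.61°

ω = 2πf = 1112 rad/s
X_L = ωL = 43.60 Ω
Z = 180.0 + j43.60 Ω
|Z| = √(180.0² + 43.60²) = 185.2 Ω
∠Z = arctan(43.60/180.0) = 13.61°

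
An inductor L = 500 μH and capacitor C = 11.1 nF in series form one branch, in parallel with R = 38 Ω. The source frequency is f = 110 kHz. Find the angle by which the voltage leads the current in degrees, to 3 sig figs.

10.0°

ω = 2πf = 691200 rad/s
X_L = ωL = 346 Ω
X_C = 1/(ωC) = 130 Ω
Branch 1: Z₁ = R = 38.0 Ω
Branch 2 (series LC): Z₂ = j(X_L − X_C) = j215 Ω
Parallel: Z = Z₁Z₂/(Z₁+Z₂), |Z| = 37.4 Ω, ∠Z = 10.0°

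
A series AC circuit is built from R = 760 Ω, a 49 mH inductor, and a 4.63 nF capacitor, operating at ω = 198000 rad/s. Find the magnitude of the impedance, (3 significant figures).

X_L = ωL = 9700 Ω
X_C = 1/(ωC) = 1090 Ω
Net reactance X = X_L − X_C = 8610 Ω
Z = 760 + j8610 Ω
|Z| = √(760² + 8610²) = 8640 Ω

8640 Ω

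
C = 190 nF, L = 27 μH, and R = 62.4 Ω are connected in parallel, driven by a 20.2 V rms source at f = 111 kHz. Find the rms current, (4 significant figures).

1.636 A

ω = 2πf = 697400 rad/s
X_L = ωL = 18.83 Ω
X_C = 1/(ωC) = 7.546 Ω
Parallel: admittances add. Y = 1/R + 1/(jωL) + jωC
Y = (0.01603 + j0.07941) S
|Y| = 0.08101 S → |Z| = 1/|Y| = 12.34 Ω, ∠Z = −∠Y = -78.59°
I = V/|Z| = 20.2/12.34 = 1.636 A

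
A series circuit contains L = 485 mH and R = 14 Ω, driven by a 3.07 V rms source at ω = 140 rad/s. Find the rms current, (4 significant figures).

X_L = ωL = 67.90 Ω
Z = 14.00 + j67.90 Ω
|Z| = √(14.00² + 67.90²) = 69.33 Ω
I = V/|Z| = 3.07/69.33 = 44.28 mA

44.28 mA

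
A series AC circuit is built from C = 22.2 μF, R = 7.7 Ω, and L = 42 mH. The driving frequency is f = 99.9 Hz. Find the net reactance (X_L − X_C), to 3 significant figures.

ω = 2πf = 627.7 rad/s
X_L = ωL = 26.4 Ω
X_C = 1/(ωC) = 71.8 Ω
X = 26.4 − 71.8 = -45.4 Ω

-45.4 Ω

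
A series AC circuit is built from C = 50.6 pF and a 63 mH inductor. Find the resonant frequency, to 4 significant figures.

ω₀ = 1/√(LC) = 1/√(0.063 × 5.06e-11) = 560100 rad/s
f₀ = ω₀/(2π) = 89.14 kHz

89.14 kHz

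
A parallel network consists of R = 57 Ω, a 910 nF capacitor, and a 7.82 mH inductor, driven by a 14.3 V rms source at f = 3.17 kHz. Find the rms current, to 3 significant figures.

302 mA

ω = 2πf = 19920 rad/s
X_L = ωL = 156 Ω
X_C = 1/(ωC) = 55.2 Ω
Parallel: admittances add. Y = 1/R + 1/(jωL) + jωC
Y = (0.0175 + j0.0117) S
|Y| = 0.0211 S → |Z| = 1/|Y| = 47.4 Ω, ∠Z = −∠Y = -33.7°
I = V/|Z| = 14.3/47.4 = 302 mA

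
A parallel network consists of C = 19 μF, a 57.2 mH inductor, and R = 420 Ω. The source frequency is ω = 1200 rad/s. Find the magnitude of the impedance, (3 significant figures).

X_L = ωL = 68.6 Ω
X_C = 1/(ωC) = 43.9 Ω
Parallel: admittances add. Y = 1/R + 1/(jωL) + jωC
Y = (0.00238 + j0.00823) S
|Y| = 0.00857 S → |Z| = 1/|Y| = 117 Ω, ∠Z = −∠Y = -73.9°

117 Ω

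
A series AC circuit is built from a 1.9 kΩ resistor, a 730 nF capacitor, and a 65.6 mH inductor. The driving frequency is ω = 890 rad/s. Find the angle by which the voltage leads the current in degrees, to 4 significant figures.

-37.93°

X_L = ωL = 58.38 Ω
X_C = 1/(ωC) = 1539 Ω
Net reactance X = X_L − X_C = -1481 Ω
Z = 1900 − j1481 Ω
|Z| = √(1900² + 1481²) = 2409 Ω
∠Z = arctan(-1481/1900) = -37.93°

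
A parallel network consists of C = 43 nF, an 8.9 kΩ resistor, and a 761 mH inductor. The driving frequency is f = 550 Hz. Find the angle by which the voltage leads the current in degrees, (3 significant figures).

ω = 2πf = 3456 rad/s
X_L = ωL = 2630 Ω
X_C = 1/(ωC) = 6730 Ω
Parallel: admittances add. Y = 1/R + 1/(jωL) + jωC
Y = (0.000112 − j0.000232) S
|Y| = 0.000257 S → |Z| = 1/|Y| = 3880 Ω, ∠Z = −∠Y = 64.1°

64.1°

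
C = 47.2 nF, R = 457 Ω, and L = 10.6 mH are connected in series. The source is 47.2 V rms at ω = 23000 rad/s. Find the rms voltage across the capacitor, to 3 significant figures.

X_L = ωL = 244 Ω
X_C = 1/(ωC) = 921 Ω
Net reactance X = X_L − X_C = -677 Ω
Z = 457 − j677 Ω
|Z| = √(457² + 677²) = 817 Ω
I = V/|Z| = 57.8 mA
V_C = I·|Z_C| = 0.0578 × 921 = 53.2 V

53.2 V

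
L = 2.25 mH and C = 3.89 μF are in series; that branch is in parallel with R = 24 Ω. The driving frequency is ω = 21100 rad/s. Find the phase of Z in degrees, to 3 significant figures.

34.2°

X_L = ωL = 47.5 Ω
X_C = 1/(ωC) = 12.2 Ω
Branch 1: Z₁ = R = 24.0 Ω
Branch 2 (series LC): Z₂ = j(X_L − X_C) = j35.3 Ω
Parallel: Z = Z₁Z₂/(Z₁+Z₂), |Z| = 19.8 Ω, ∠Z = 34.2°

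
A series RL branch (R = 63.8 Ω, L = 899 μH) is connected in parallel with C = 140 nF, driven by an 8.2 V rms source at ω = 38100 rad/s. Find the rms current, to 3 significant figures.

X_L = ωL = 34.3 Ω
X_C = 1/(ωC) = 187 Ω
Branch 1 (R+jX_L): Z₁ = 63.8 + j34.3 Ω, |Z₁| = 72.4 Ω
Branch 2 (−jX_C): Z₂ = −j187 Ω
Parallel: Z = Z₁Z₂/(Z₁+Z₂), |Z| = 81.8 Ω, ∠Z = 5.62°
I = V/|Z| = 8.2/81.8 = 100 mA

100 mA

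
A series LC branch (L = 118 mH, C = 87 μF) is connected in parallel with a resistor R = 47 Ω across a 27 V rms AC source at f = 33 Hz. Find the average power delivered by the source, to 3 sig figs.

ω = 2πf = 207.3 rad/s
X_L = ωL = 24.5 Ω
X_C = 1/(ωC) = 55.4 Ω
Branch 1: Z₁ = R = 47.0 Ω
Branch 2 (series LC): Z₂ = j(X_L − X_C) = −j31.0 Ω
Parallel: Z = Z₁Z₂/(Z₁+Z₂), |Z| = 25.9 Ω, ∠Z = -56.6°
I = V/|Z| = 1.04 A
P = VI cos φ = 27 × 1.04 × cos(-56.6°) = 15.5 W

15.5 W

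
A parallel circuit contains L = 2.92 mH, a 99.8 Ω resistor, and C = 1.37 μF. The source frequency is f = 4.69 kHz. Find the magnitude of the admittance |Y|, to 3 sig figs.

30.4 mS

ω = 2πf = 29470 rad/s
X_L = ωL = 86.0 Ω
X_C = 1/(ωC) = 24.8 Ω
Parallel: admittances add. Y = 1/R + 1/(jωL) + jωC
Y = (0.0100 + j0.0287) S
|Y| = 0.0304 S → |Z| = 1/|Y| = 32.8 Ω, ∠Z = −∠Y = -70.8°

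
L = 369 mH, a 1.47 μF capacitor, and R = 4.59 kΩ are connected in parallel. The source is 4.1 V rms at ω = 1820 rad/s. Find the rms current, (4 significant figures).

4.945 mA

X_L = ωL = 671.6 Ω
X_C = 1/(ωC) = 373.8 Ω
Parallel: admittances add. Y = 1/R + 1/(jωL) + jωC
Y = (0.0002179 + j0.001186) S
|Y| = 0.001206 S → |Z| = 1/|Y| = 829.0 Ω, ∠Z = −∠Y = -79.59°
I = V/|Z| = 4.1/829.0 = 4.945 mA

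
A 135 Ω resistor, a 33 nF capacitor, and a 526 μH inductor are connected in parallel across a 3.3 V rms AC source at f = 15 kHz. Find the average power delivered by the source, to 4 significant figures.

ω = 2πf = 94250 rad/s
X_L = ωL = 49.57 Ω
X_C = 1/(ωC) = 321.5 Ω
Parallel: admittances add. Y = 1/R + 1/(jωL) + jωC
Y = (0.007407 − j0.01706) S
|Y| = 0.01860 S → |Z| = 1/|Y| = 53.76 Ω, ∠Z = −∠Y = 66.53°
I = V/|Z| = 61.38 mA
P = VI cos φ = 3.3 × 0.06138 × cos(66.53°) = 80.67 mW

80.67 mW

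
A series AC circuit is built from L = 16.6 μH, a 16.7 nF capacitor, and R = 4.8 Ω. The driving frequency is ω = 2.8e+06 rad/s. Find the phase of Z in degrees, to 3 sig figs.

79.2°

X_L = ωL = 46.5 Ω
X_C = 1/(ωC) = 21.4 Ω
Net reactance X = X_L − X_C = 25.1 Ω
Z = 4.80 + j25.1 Ω
|Z| = √(4.80² + 25.1²) = 25.5 Ω
∠Z = arctan(25.1/4.80) = 79.2°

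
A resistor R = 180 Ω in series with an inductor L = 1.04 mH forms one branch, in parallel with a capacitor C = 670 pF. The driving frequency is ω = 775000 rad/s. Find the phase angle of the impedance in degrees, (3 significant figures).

X_L = ωL = 806 Ω
X_C = 1/(ωC) = 1930 Ω
Branch 1 (R+jX_L): Z₁ = 180 + j806 Ω, |Z₁| = 826 Ω
Branch 2 (−jX_C): Z₂ = −j1930 Ω
Parallel: Z = Z₁Z₂/(Z₁+Z₂), |Z| = 1400 Ω, ∠Z = 68.3°

68.3°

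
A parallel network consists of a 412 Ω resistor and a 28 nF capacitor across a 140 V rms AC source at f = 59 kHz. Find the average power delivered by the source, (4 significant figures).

47.57 W

ω = 2πf = 370700 rad/s
X_C = 1/(ωC) = 96.34 Ω
Parallel: admittances add. Y = 1/R + jωC
Y = (0.002427 + j0.01038) S
|Y| = 0.01066 S → |Z| = 1/|Y| = 93.81 Ω, ∠Z = −∠Y = -76.84°
I = V/|Z| = 1.492 A
P = VI cos φ = 140 × 1.492 × cos(-76.84°) = 47.57 W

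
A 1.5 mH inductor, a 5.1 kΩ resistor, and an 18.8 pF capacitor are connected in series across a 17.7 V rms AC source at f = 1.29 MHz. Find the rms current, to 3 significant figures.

ω = 2πf = 8.105e+06 rad/s
X_L = ωL = 12200 Ω
X_C = 1/(ωC) = 6560 Ω
Net reactance X = X_L − X_C = 5600 Ω
Z = 5100 + j5600 Ω
|Z| = √(5100² + 5600²) = 7570 Ω
I = V/|Z| = 17.7/7570 = 2.34 mA

2.34 mA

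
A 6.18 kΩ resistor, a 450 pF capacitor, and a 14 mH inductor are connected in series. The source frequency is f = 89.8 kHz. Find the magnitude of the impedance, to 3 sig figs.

7340 Ω

ω = 2πf = 564200 rad/s
X_L = ωL = 7900 Ω
X_C = 1/(ωC) = 3940 Ω
Net reactance X = X_L − X_C = 3960 Ω
Z = 6180 + j3960 Ω
|Z| = √(6180² + 3960²) = 7340 Ω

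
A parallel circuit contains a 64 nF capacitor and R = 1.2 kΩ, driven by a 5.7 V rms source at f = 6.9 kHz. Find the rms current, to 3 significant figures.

16.5 mA

ω = 2πf = 43350 rad/s
X_C = 1/(ωC) = 360 Ω
Parallel: admittances add. Y = 1/R + jωC
Y = (0.000833 + j0.00277) S
|Y| = 0.00290 S → |Z| = 1/|Y| = 345 Ω, ∠Z = −∠Y = -73.3°
I = V/|Z| = 5.7/345 = 16.5 mA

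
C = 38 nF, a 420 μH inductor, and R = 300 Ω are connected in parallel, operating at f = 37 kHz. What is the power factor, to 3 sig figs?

0.921

ω = 2πf = 232500 rad/s
X_L = ωL = 97.6 Ω
X_C = 1/(ωC) = 113 Ω
Parallel: admittances add. Y = 1/R + 1/(jωL) + jωC
Y = (0.00333 − j0.00141) S
|Y| = 0.00362 S → |Z| = 1/|Y| = 276 Ω, ∠Z = −∠Y = 22.9°
cos φ = cos(22.9°) = 0.921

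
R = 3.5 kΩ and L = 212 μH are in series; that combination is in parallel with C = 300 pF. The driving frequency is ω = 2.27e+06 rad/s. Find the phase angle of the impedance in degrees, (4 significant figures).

-66.42°

X_L = ωL = 481.2 Ω
X_C = 1/(ωC) = 1468 Ω
Branch 1 (R+jX_L): Z₁ = 3500 + j481.2 Ω, |Z₁| = 3533 Ω
Branch 2 (−jX_C): Z₂ = −j1468 Ω
Parallel: Z = Z₁Z₂/(Z₁+Z₂), |Z| = 1427 Ω, ∠Z = -66.42°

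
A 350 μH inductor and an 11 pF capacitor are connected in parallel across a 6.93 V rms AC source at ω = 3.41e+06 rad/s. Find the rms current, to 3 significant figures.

X_L = ωL = 1190 Ω
X_C = 1/(ωC) = 26700 Ω
Parallel: admittances add. Y = 1/(jωL) + jωC
Y = (0 − j0.000800) S
|Y| = 0.000800 S → |Z| = 1/|Y| = 1250 Ω, ∠Z = −∠Y = 90.0°
I = V/|Z| = 6.93/1250 = 5.55 mA

5.55 mA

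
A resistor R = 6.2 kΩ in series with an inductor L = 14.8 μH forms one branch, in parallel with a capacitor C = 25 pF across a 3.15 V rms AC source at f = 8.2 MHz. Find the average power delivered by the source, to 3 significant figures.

ω = 2πf = 5.152e+07 rad/s
X_L = ωL = 763 Ω
X_C = 1/(ωC) = 776 Ω
Branch 1 (R+jX_L): Z₁ = 6200 + j763 Ω, |Z₁| = 6250 Ω
Branch 2 (−jX_C): Z₂ = −j776 Ω
Parallel: Z = Z₁Z₂/(Z₁+Z₂), |Z| = 782 Ω, ∠Z = -82.9°
I = V/|Z| = 4.03 mA
P = VI cos φ = 3.15 × 0.00403 × cos(-82.9°) = 1.58 mW

1.58 mW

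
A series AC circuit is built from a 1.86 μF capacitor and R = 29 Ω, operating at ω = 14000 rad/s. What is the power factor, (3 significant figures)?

X_C = 1/(ωC) = 38.4 Ω
Z = 29.0 − j38.4 Ω
|Z| = √(29.0² + 38.4²) = 48.1 Ω
∠Z = arctan(-38.4/29.0) = -52.9°
cos φ = cos(-52.9°) = 0.603

0.603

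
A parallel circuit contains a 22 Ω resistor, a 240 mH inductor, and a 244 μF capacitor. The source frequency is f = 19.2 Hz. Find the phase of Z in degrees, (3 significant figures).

ω = 2πf = 120.6 rad/s
X_L = ωL = 29.0 Ω
X_C = 1/(ωC) = 34.0 Ω
Parallel: admittances add. Y = 1/R + 1/(jωL) + jωC
Y = (0.0455 − j0.00510) S
|Y| = 0.0457 S → |Z| = 1/|Y| = 21.9 Ω, ∠Z = −∠Y = 6.41°

6.41°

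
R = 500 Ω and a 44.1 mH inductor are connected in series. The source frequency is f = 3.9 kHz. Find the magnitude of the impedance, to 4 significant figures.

1191 Ω

ω = 2πf = 24500 rad/s
X_L = ωL = 1081 Ω
Z = 500.0 + j1081 Ω
|Z| = √(500.0² + 1081²) = 1191 Ω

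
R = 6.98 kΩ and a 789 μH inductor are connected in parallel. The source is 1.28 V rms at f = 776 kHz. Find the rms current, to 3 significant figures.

380 μA

ω = 2πf = 4.876e+06 rad/s
X_L = ωL = 3850 Ω
Parallel: admittances add. Y = 1/R + 1/(jωL)
Y = (0.000143 − j0.000260) S
|Y| = 0.000297 S → |Z| = 1/|Y| = 3370 Ω, ∠Z = −∠Y = 61.1°
I = V/|Z| = 1.28/3370 = 380 μA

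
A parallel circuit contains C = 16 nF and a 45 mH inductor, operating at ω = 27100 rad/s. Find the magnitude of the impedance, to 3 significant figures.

X_L = ωL = 1220 Ω
X_C = 1/(ωC) = 2310 Ω
Parallel: admittances add. Y = 1/(jωL) + jωC
Y = (0 − j0.000386) S
|Y| = 0.000386 S → |Z| = 1/|Y| = 2590 Ω, ∠Z = −∠Y = 90.0°

2590 Ω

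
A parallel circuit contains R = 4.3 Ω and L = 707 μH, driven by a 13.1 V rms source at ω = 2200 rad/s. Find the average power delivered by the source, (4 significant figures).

X_L = ωL = 1.555 Ω
Parallel: admittances add. Y = 1/R + 1/(jωL)
Y = (0.2326 − j0.6429) S
|Y| = 0.6837 S → |Z| = 1/|Y| = 1.463 Ω, ∠Z = −∠Y = 70.11°
I = V/|Z| = 8.956 A
P = VI cos φ = 13.1 × 8.956 × cos(70.11°) = 39.91 W

39.91 W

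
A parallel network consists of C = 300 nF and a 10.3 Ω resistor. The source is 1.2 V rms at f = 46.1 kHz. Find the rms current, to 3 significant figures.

ω = 2πf = 289700 rad/s
X_C = 1/(ωC) = 11.5 Ω
Parallel: admittances add. Y = 1/R + jωC
Y = (0.0971 + j0.0869) S
|Y| = 0.130 S → |Z| = 1/|Y| = 7.67 Ω, ∠Z = −∠Y = -41.8°
I = V/|Z| = 1.2/7.67 = 156 mA

156 mA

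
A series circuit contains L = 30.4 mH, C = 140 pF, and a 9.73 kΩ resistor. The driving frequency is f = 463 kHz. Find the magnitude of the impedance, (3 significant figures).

86500 Ω

ω = 2πf = 2.909e+06 rad/s
X_L = ωL = 88400 Ω
X_C = 1/(ωC) = 2460 Ω
Net reactance X = X_L − X_C = 86000 Ω
Z = 9730 + j86000 Ω
|Z| = √(9730² + 86000²) = 86500 Ω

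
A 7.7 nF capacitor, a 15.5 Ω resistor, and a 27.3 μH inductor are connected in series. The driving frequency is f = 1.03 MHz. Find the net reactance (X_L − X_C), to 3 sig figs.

ω = 2πf = 6.472e+06 rad/s
X_L = ωL = 177 Ω
X_C = 1/(ωC) = 20.1 Ω
X = 177 − 20.1 = 157 Ω

157 Ω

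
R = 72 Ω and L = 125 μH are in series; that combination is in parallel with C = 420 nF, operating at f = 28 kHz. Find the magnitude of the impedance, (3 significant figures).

ω = 2πf = 175900 rad/s
X_L = ωL = 22.0 Ω
X_C = 1/(ωC) = 13.5 Ω
Branch 1 (R+jX_L): Z₁ = 72.0 + j22.0 Ω, |Z₁| = 75.3 Ω
Branch 2 (−jX_C): Z₂ = −j13.5 Ω
Parallel: Z = Z₁Z₂/(Z₁+Z₂), |Z| = 14.1 Ω, ∠Z = -79.7°

14.1 Ω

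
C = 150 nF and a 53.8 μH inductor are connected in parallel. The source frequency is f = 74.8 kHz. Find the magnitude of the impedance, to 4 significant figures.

32.31 Ω

ω = 2πf = 470000 rad/s
X_L = ωL = 25.29 Ω
X_C = 1/(ωC) = 14.18 Ω
Parallel: admittances add. Y = 1/(jωL) + jωC
Y = (0 + j0.03095) S
|Y| = 0.03095 S → |Z| = 1/|Y| = 32.31 Ω, ∠Z = −∠Y = -90.00°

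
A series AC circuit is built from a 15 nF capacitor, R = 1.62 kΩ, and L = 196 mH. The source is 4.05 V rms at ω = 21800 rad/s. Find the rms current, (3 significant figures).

2.00 mA

X_L = ωL = 4270 Ω
X_C = 1/(ωC) = 3060 Ω
Net reactance X = X_L − X_C = 1210 Ω
Z = 1620 + j1210 Ω
|Z| = √(1620² + 1210²) = 2020 Ω
I = V/|Z| = 4.05/2020 = 2.00 mA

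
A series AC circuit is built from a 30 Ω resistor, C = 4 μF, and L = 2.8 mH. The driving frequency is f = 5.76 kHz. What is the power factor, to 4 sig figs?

ω = 2πf = 36190 rad/s
X_L = ωL = 101.3 Ω
X_C = 1/(ωC) = 6.908 Ω
Net reactance X = X_L − X_C = 94.43 Ω
Z = 30.00 + j94.43 Ω
|Z| = √(30.00² + 94.43²) = 99.08 Ω
∠Z = arctan(94.43/30.00) = 72.37°
cos φ = cos(72.37°) = 0.3028

0.3028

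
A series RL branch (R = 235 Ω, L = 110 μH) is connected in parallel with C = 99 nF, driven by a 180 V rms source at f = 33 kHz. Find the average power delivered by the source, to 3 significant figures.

137 W

ω = 2πf = 207300 rad/s
X_L = ωL = 22.8 Ω
X_C = 1/(ωC) = 48.7 Ω
Branch 1 (R+jX_L): Z₁ = 235 + j22.8 Ω, |Z₁| = 236 Ω
Branch 2 (−jX_C): Z₂ = −j48.7 Ω
Parallel: Z = Z₁Z₂/(Z₁+Z₂), |Z| = 48.7 Ω, ∠Z = -78.2°
I = V/|Z| = 3.70 A
P = VI cos φ = 180 × 3.70 × cos(-78.2°) = 137 W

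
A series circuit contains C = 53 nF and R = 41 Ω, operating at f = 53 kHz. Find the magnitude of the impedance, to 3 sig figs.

ω = 2πf = 333000 rad/s
X_C = 1/(ωC) = 56.7 Ω
Z = 41.0 − j56.7 Ω
|Z| = √(41.0² + 56.7²) = 69.9 Ω

69.9 Ω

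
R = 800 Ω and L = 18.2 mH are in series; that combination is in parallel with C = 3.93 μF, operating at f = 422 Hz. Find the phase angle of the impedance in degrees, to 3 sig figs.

-83.1°

ω = 2πf = 2652 rad/s
X_L = ωL = 48.3 Ω
X_C = 1/(ωC) = 96.0 Ω
Branch 1 (R+jX_L): Z₁ = 800 + j48.3 Ω, |Z₁| = 801 Ω
Branch 2 (−jX_C): Z₂ = −j96.0 Ω
Parallel: Z = Z₁Z₂/(Z₁+Z₂), |Z| = 96.0 Ω, ∠Z = -83.1°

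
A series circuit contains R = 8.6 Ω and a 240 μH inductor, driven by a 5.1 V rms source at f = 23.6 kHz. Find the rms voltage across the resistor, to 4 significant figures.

1.198 V

ω = 2πf = 148300 rad/s
X_L = ωL = 35.59 Ω
Z = 8.600 + j35.59 Ω
|Z| = √(8.600² + 35.59²) = 36.61 Ω
I = V/|Z| = 139.3 mA
V_R = I·|Z_R| = 0.1393 × 8.600 = 1.198 V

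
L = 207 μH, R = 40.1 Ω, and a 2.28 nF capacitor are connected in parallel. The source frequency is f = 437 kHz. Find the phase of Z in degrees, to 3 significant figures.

ω = 2πf = 2.746e+06 rad/s
X_L = ωL = 568 Ω
X_C = 1/(ωC) = 160 Ω
Parallel: admittances add. Y = 1/R + 1/(jωL) + jωC
Y = (0.0249 + j0.00450) S
|Y| = 0.0253 S → |Z| = 1/|Y| = 39.5 Ω, ∠Z = −∠Y = -10.2°

-10.2°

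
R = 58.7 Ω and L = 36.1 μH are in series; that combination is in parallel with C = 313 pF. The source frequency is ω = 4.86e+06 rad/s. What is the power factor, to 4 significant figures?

0.4296

X_L = ωL = 175.4 Ω
X_C = 1/(ωC) = 657.4 Ω
Branch 1 (R+jX_L): Z₁ = 58.70 + j175.4 Ω, |Z₁| = 185.0 Ω
Branch 2 (−jX_C): Z₂ = −j657.4 Ω
Parallel: Z = Z₁Z₂/(Z₁+Z₂), |Z| = 250.5 Ω, ∠Z = 64.56°
cos φ = cos(64.56°) = 0.4296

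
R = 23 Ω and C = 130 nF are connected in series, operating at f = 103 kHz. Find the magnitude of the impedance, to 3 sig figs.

ω = 2πf = 647200 rad/s
X_C = 1/(ωC) = 11.9 Ω
Z = 23.0 − j11.9 Ω
|Z| = √(23.0² + 11.9²) = 25.9 Ω

25.9 Ω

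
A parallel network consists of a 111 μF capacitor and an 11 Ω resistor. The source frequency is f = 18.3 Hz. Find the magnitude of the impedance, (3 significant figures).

10.9 Ω

ω = 2πf = 115.0 rad/s
X_C = 1/(ωC) = 78.4 Ω
Parallel: admittances add. Y = 1/R + jωC
Y = (0.0909 + j0.0128) S
|Y| = 0.0918 S → |Z| = 1/|Y| = 10.9 Ω, ∠Z = −∠Y = -7.99°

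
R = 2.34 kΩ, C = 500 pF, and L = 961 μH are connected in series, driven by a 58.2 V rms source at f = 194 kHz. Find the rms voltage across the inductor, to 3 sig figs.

ω = 2πf = 1.219e+06 rad/s
X_L = ωL = 1170 Ω
X_C = 1/(ωC) = 1640 Ω
Net reactance X = X_L − X_C = -469 Ω
Z = 2340 − j469 Ω
|Z| = √(2340² + 469²) = 2390 Ω
I = V/|Z| = 24.4 mA
V_L = I·|Z_L| = 0.0244 × 1170 = 28.6 V

28.6 V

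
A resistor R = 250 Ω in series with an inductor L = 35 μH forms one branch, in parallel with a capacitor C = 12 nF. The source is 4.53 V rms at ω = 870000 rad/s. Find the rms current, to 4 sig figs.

X_L = ωL = 30.45 Ω
X_C = 1/(ωC) = 95.79 Ω
Branch 1 (R+jX_L): Z₁ = 250.0 + j30.45 Ω, |Z₁| = 251.8 Ω
Branch 2 (−jX_C): Z₂ = −j95.79 Ω
Parallel: Z = Z₁Z₂/(Z₁+Z₂), |Z| = 93.36 Ω, ∠Z = -68.41°
I = V/|Z| = 4.53/93.36 = 48.52 mA

48.52 mA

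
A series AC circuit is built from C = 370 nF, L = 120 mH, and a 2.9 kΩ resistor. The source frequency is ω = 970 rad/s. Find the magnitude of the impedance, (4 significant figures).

X_L = ωL = 116.4 Ω
X_C = 1/(ωC) = 2786 Ω
Net reactance X = X_L − X_C = -2670 Ω
Z = 2900 − j2670 Ω
|Z| = √(2900² + 2670²) = 3942 Ω

3942 Ω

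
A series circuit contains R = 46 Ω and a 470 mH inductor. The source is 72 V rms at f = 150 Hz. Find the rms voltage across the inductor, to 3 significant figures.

ω = 2πf = 942.5 rad/s
X_L = ωL = 443 Ω
Z = 46.0 + j443 Ω
|Z| = √(46.0² + 443²) = 445 Ω
I = V/|Z| = 162 mA
V_L = I·|Z_L| = 0.162 × 443 = 71.6 V

71.6 V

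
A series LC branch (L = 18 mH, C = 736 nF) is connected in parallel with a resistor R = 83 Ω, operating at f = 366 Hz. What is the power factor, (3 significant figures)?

0.989

ω = 2πf = 2300 rad/s
X_L = ωL = 41.4 Ω
X_C = 1/(ωC) = 591 Ω
Branch 1: Z₁ = R = 83.0 Ω
Branch 2 (series LC): Z₂ = j(X_L − X_C) = −j549 Ω
Parallel: Z = Z₁Z₂/(Z₁+Z₂), |Z| = 82.1 Ω, ∠Z = -8.59°
cos φ = cos(-8.59°) = 0.989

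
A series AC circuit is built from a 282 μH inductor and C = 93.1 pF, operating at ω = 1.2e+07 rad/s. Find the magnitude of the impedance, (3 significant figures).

X_L = ωL = 3380 Ω
X_C = 1/(ωC) = 895 Ω
Net reactance X = X_L − X_C = 2490 Ω
Z = j2490 Ω
|Z| = √(0² + 2490²) = 2490 Ω

2490 Ω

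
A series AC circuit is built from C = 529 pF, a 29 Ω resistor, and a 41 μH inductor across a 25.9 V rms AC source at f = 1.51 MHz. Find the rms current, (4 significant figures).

134.9 mA

ω = 2πf = 9.488e+06 rad/s
X_L = ωL = 389.0 Ω
X_C = 1/(ωC) = 199.2 Ω
Net reactance X = X_L − X_C = 189.7 Ω
Z = 29.00 + j189.7 Ω
|Z| = √(29.00² + 189.7²) = 192.0 Ω
I = V/|Z| = 25.9/192.0 = 134.9 mA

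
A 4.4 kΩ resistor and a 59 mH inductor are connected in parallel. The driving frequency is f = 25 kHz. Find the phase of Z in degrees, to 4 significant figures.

ω = 2πf = 157100 rad/s
X_L = ωL = 9268 Ω
Parallel: admittances add. Y = 1/R + 1/(jωL)
Y = (0.0002273 − j0.0001079) S
|Y| = 0.0002516 S → |Z| = 1/|Y| = 3975 Ω, ∠Z = −∠Y = 25.40°

25.40°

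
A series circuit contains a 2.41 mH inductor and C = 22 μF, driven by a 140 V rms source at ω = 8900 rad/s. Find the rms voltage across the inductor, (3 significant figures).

X_L = ωL = 21.4 Ω
X_C = 1/(ωC) = 5.11 Ω
Net reactance X = X_L − X_C = 16.3 Ω
Z = j16.3 Ω
|Z| = √(0² + 16.3²) = 16.3 Ω
I = V/|Z| = 8.57 A
V_L = I·|Z_L| = 8.57 × 21.4 = 184 V

184 V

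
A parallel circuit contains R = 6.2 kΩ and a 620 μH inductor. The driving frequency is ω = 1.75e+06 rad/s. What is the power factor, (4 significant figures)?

X_L = ωL = 1085 Ω
Parallel: admittances add. Y = 1/R + 1/(jωL)
Y = (0.0001613 − j0.0009217) S
|Y| = 0.0009357 S → |Z| = 1/|Y| = 1069 Ω, ∠Z = −∠Y = 80.07°
cos φ = cos(80.07°) = 0.1724

0.1724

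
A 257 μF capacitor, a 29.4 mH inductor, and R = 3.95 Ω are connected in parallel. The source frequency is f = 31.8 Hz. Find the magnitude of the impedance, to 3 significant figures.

3.58 Ω

ω = 2πf = 199.8 rad/s
X_L = ωL = 5.87 Ω
X_C = 1/(ωC) = 19.5 Ω
Parallel: admittances add. Y = 1/R + 1/(jωL) + jωC
Y = (0.253 − j0.119) S
|Y| = 0.280 S → |Z| = 1/|Y| = 3.58 Ω, ∠Z = −∠Y = 25.2°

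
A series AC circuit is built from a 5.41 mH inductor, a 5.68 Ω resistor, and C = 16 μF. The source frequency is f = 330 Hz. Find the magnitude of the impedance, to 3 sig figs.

ω = 2πf = 2073 rad/s
X_L = ωL = 11.2 Ω
X_C = 1/(ωC) = 30.1 Ω
Net reactance X = X_L − X_C = -18.9 Ω
Z = 5.68 − j18.9 Ω
|Z| = √(5.68² + 18.9²) = 19.8 Ω

19.8 Ω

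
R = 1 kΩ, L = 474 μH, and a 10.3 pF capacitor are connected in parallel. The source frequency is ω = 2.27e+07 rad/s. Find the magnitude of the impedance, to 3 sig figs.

X_L = ωL = 10800 Ω
X_C = 1/(ωC) = 4280 Ω
Parallel: admittances add. Y = 1/R + 1/(jωL) + jωC
Y = (0.00100 + j0.000141) S
|Y| = 0.00101 S → |Z| = 1/|Y| = 990 Ω, ∠Z = −∠Y = -8.02°

990 Ω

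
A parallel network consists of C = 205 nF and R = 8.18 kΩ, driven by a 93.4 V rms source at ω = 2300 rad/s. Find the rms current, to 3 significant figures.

45.5 mA

X_C = 1/(ωC) = 2120 Ω
Parallel: admittances add. Y = 1/R + jωC
Y = (0.000122 + j0.000471) S
|Y| = 0.000487 S → |Z| = 1/|Y| = 2050 Ω, ∠Z = −∠Y = -75.5°
I = V/|Z| = 93.4/2050 = 45.5 mA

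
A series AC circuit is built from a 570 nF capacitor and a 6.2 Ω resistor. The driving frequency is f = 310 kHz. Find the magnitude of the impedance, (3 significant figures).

6.27 Ω

ω = 2πf = 1.948e+06 rad/s
X_C = 1/(ωC) = 0.901 Ω
Z = 6.20 − j0.901 Ω
|Z| = √(6.20² + 0.901²) = 6.27 Ω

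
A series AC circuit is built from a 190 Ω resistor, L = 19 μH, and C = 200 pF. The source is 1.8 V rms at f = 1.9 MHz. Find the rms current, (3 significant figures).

6.66 mA

ω = 2πf = 1.194e+07 rad/s
X_L = ωL = 227 Ω
X_C = 1/(ωC) = 419 Ω
Net reactance X = X_L − X_C = -192 Ω
Z = 190 − j192 Ω
|Z| = √(190² + 192²) = 270 Ω
I = V/|Z| = 1.8/270 = 6.66 mA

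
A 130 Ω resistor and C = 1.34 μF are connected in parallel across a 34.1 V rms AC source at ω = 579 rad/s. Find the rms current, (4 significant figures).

263.6 mA

X_C = 1/(ωC) = 1289 Ω
Parallel: admittances add. Y = 1/R + jωC
Y = (0.007692 + j0.0007759) S
|Y| = 0.007731 S → |Z| = 1/|Y| = 129.3 Ω, ∠Z = −∠Y = -5.759°
I = V/|Z| = 34.1/129.3 = 263.6 mA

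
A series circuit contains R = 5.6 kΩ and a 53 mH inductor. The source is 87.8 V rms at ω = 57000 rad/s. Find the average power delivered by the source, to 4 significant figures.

1.066 W

X_L = ωL = 3021 Ω
Z = 5600 + j3021 Ω
|Z| = √(5600² + 3021²) = 6363 Ω
∠Z = arctan(3021/5600) = 28.35°
I = V/|Z| = 13.80 mA
P = VI cos φ = 87.8 × 0.01380 × cos(28.35°) = 1.066 W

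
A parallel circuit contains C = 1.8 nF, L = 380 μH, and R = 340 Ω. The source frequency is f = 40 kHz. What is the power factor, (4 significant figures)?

0.2817

ω = 2πf = 251300 rad/s
X_L = ωL = 95.50 Ω
X_C = 1/(ωC) = 2210 Ω
Parallel: admittances add. Y = 1/R + 1/(jωL) + jωC
Y = (0.002941 − j0.01002) S
|Y| = 0.01044 S → |Z| = 1/|Y| = 95.77 Ω, ∠Z = −∠Y = 73.64°
cos φ = cos(73.64°) = 0.2817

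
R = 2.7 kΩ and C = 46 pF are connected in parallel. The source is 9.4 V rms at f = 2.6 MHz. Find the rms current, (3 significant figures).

ω = 2πf = 1.634e+07 rad/s
X_C = 1/(ωC) = 1330 Ω
Parallel: admittances add. Y = 1/R + jωC
Y = (0.000370 + j0.000751) S
|Y| = 0.000838 S → |Z| = 1/|Y| = 1190 Ω, ∠Z = −∠Y = -63.8°
I = V/|Z| = 9.4/1190 = 7.88 mA

7.88 mA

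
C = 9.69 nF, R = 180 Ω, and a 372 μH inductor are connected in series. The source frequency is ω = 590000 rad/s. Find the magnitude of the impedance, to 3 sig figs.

X_L = ωL = 219 Ω
X_C = 1/(ωC) = 175 Ω
Net reactance X = X_L − X_C = 44.6 Ω
Z = 180 + j44.6 Ω
|Z| = √(180² + 44.6²) = 185 Ω

185 Ω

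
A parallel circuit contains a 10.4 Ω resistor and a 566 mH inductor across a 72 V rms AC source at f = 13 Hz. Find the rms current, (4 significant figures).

ω = 2πf = 81.68 rad/s
X_L = ωL = 46.23 Ω
Parallel: admittances add. Y = 1/R + 1/(jωL)
Y = (0.09615 − j0.02163) S
|Y| = 0.09856 S → |Z| = 1/|Y| = 10.15 Ω, ∠Z = −∠Y = 12.68°
I = V/|Z| = 72/10.15 = 7.096 A

7.096 A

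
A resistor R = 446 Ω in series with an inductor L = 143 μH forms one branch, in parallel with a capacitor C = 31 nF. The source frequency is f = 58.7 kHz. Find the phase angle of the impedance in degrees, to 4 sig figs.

ω = 2πf = 368800 rad/s
X_L = ωL = 52.74 Ω
X_C = 1/(ωC) = 87.46 Ω
Branch 1 (R+jX_L): Z₁ = 446.0 + j52.74 Ω, |Z₁| = 449.1 Ω
Branch 2 (−jX_C): Z₂ = −j87.46 Ω
Parallel: Z = Z₁Z₂/(Z₁+Z₂), |Z| = 87.81 Ω, ∠Z = -78.80°

-78.80°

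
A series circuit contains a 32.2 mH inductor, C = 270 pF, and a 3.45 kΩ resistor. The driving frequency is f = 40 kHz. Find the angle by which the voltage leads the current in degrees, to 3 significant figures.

-62.6°

ω = 2πf = 251300 rad/s
X_L = ωL = 8090 Ω
X_C = 1/(ωC) = 14700 Ω
Net reactance X = X_L − X_C = -6640 Ω
Z = 3450 − j6640 Ω
|Z| = √(3450² + 6640²) = 7490 Ω
∠Z = arctan(-6640/3450) = -62.6°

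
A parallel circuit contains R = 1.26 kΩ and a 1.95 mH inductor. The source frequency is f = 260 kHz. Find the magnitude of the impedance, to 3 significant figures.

ω = 2πf = 1.634e+06 rad/s
X_L = ωL = 3190 Ω
Parallel: admittances add. Y = 1/R + 1/(jωL)
Y = (0.000794 − j0.000314) S
|Y| = 0.000853 S → |Z| = 1/|Y| = 1170 Ω, ∠Z = −∠Y = 21.6°

1170 Ω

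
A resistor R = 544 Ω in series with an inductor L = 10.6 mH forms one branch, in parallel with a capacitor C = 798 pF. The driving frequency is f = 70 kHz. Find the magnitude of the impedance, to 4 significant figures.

ω = 2πf = 439800 rad/s
X_L = ωL = 4662 Ω
X_C = 1/(ωC) = 2849 Ω
Branch 1 (R+jX_L): Z₁ = 544.0 + j4662 Ω, |Z₁| = 4694 Ω
Branch 2 (−jX_C): Z₂ = −j2849 Ω
Parallel: Z = Z₁Z₂/(Z₁+Z₂), |Z| = 7065 Ω, ∠Z = -79.95°

7065 Ω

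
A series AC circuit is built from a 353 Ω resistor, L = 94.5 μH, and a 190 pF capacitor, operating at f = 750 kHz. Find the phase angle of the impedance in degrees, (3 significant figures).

-62.3°

ω = 2πf = 4.712e+06 rad/s
X_L = ωL = 445 Ω
X_C = 1/(ωC) = 1120 Ω
Net reactance X = X_L − X_C = -672 Ω
Z = 353 − j672 Ω
|Z| = √(353² + 672²) = 759 Ω
∠Z = arctan(-672/353) = -62.3°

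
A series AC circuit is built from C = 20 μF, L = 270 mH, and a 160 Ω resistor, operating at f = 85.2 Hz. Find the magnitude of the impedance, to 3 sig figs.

ω = 2πf = 535.3 rad/s
X_L = ωL = 145 Ω
X_C = 1/(ωC) = 93.4 Ω
Net reactance X = X_L − X_C = 51.1 Ω
Z = 160 + j51.1 Ω
|Z| = √(160² + 51.1²) = 168 Ω

168 Ω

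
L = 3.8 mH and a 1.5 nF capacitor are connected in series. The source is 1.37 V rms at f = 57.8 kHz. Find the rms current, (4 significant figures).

ω = 2πf = 363200 rad/s
X_L = ωL = 1380 Ω
X_C = 1/(ωC) = 1836 Ω
Net reactance X = X_L − X_C = -455.7 Ω
Z = − j455.7 Ω
|Z| = √(0² + 455.7²) = 455.7 Ω
I = V/|Z| = 1.37/455.7 = 3.007 mA

3.007 mA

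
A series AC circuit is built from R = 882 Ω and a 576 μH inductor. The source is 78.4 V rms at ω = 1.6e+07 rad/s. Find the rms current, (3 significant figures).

8.47 mA

X_L = ωL = 9220 Ω
Z = 882 + j9220 Ω
|Z| = √(882² + 9220²) = 9260 Ω
I = V/|Z| = 78.4/9260 = 8.47 mA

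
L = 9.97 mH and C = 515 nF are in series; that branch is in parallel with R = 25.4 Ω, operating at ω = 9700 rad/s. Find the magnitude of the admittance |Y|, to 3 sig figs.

40.5 mS

X_L = ωL = 96.7 Ω
X_C = 1/(ωC) = 200 Ω
Branch 1: Z₁ = R = 25.4 Ω
Branch 2 (series LC): Z₂ = j(X_L − X_C) = −j103 Ω
Parallel: Z = Z₁Z₂/(Z₁+Z₂), |Z| = 24.7 Ω, ∠Z = -13.8°
|Y| = 1/|Z| = 40.5 mS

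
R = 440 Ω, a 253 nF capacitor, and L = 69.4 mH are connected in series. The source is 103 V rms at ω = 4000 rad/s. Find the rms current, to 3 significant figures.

X_L = ωL = 278 Ω
X_C = 1/(ωC) = 988 Ω
Net reactance X = X_L − X_C = -711 Ω
Z = 440 − j711 Ω
|Z| = √(440² + 711²) = 836 Ω
I = V/|Z| = 103/836 = 123 mA

123 mA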